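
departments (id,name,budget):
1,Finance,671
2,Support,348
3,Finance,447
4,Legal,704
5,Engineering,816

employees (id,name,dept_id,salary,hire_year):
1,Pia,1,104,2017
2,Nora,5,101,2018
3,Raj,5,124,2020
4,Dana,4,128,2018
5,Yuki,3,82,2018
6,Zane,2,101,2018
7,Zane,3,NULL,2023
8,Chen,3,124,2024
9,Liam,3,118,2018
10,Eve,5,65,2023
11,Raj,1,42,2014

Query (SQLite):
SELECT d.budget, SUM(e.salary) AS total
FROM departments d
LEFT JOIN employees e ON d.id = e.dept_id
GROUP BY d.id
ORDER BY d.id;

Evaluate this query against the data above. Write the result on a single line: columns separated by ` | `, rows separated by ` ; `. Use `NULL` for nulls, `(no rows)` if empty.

671 | 146 ; 348 | 101 ; 447 | 324 ; 704 | 128 ; 816 | 290

LEFT JOIN keeps every departments row; unmatched ones get NULL for employees columns.
Group by departments.id and compute SUM(e.salary). SUM over an all-NULL group is NULL.
  1: ids {1, 11} → SUM(e.salary)=146
  2: ids {6} → SUM(e.salary)=101
  3: ids {5, 7, 8, 9} → SUM(e.salary)=324
  4: ids {4} → SUM(e.salary)=128
  5: ids {2, 3, 10} → SUM(e.salary)=290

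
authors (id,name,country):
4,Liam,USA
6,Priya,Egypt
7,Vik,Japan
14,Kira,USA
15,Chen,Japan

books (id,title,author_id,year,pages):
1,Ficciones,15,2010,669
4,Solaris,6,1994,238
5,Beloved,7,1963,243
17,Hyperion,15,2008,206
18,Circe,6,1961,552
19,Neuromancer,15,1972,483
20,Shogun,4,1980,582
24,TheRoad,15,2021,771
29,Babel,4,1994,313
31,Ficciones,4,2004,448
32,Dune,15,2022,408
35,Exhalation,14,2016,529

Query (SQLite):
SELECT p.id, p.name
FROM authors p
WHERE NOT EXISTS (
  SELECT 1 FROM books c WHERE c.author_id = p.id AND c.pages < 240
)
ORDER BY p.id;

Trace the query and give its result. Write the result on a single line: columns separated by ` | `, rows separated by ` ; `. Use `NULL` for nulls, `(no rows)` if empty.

4 | Liam ; 7 | Vik ; 14 | Kira

For each authors row, check whether any books with matching author_id has pages < 240.
Keep rows where that is false.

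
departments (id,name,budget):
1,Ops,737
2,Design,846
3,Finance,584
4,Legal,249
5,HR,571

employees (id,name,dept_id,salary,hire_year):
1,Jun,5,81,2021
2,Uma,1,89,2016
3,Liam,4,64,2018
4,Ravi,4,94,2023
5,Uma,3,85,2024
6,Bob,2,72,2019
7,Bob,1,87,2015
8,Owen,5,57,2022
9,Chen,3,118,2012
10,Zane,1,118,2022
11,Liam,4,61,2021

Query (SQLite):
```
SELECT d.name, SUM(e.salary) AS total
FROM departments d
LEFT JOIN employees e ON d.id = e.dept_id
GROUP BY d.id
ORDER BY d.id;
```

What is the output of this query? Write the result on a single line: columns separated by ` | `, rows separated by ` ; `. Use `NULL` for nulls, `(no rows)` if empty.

Ops | 294 ; Design | 72 ; Finance | 203 ; Legal | 219 ; HR | 138

LEFT JOIN keeps every departments row; unmatched ones get NULL for employees columns.
Group by departments.id and compute SUM(e.salary). SUM over an all-NULL group is NULL.
  1: ids {2, 7, 10} → SUM(e.salary)=294
  2: ids {6} → SUM(e.salary)=72
  3: ids {5, 9} → SUM(e.salary)=203
  4: ids {3, 4, 11} → SUM(e.salary)=219
  5: ids {1, 8} → SUM(e.salary)=138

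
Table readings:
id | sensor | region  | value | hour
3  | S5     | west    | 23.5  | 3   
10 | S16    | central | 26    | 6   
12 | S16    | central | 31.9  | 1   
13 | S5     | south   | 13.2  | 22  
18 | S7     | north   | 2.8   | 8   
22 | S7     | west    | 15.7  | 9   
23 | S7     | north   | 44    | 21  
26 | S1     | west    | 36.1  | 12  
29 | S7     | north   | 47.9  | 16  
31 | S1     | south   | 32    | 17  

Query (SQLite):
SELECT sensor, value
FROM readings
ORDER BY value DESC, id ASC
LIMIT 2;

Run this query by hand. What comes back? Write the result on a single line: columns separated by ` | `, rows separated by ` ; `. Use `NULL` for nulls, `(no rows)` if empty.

S7 | 47.9 ; S7 | 44

Sort by value desc, tiebreak id asc: (47.9, id=29), (44, id=23), (36.1, id=26), (32, id=31), (31.9, id=12) …. Take first 2.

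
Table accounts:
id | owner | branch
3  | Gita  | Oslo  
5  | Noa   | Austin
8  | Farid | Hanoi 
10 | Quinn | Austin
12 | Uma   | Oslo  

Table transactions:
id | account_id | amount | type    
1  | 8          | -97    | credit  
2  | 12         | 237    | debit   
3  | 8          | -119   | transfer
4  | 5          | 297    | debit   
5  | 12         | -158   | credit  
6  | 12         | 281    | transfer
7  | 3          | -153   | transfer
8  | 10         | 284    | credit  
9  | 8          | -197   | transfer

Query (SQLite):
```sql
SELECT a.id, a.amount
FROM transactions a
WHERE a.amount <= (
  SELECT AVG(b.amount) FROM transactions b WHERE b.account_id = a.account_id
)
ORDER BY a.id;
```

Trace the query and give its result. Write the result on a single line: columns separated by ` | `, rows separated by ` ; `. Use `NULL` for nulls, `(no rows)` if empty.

For each transactions row a, compute AVG(amount) over rows sharing a.account_id.
Keep row a if a.amount <= that per-group AVG.
  account_id=3: AVG(amount) = -153.0
  account_id=5: AVG(amount) = 297.0
  account_id=8: AVG(amount) = -137.666667
  account_id=10: AVG(amount) = 284.0
  account_id=12: AVG(amount) = 120.0

4 | 297 ; 5 | -158 ; 7 | -153 ; 8 | 284 ; 9 | -197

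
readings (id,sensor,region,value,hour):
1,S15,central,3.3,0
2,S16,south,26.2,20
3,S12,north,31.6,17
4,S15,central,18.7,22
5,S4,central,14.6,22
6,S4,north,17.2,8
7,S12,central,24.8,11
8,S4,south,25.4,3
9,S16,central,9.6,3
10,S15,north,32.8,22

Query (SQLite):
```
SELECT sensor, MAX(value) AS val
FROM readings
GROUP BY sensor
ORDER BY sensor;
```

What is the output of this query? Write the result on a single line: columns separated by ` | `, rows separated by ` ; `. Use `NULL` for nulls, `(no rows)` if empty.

Partition readings by sensor; compute MAX(value) within each group.
  S12: ids {3, 7} → MAX(value)=31.6
  S15: ids {1, 4, 10} → MAX(value)=32.8
  S16: ids {2, 9} → MAX(value)=26.2
  S4: ids {5, 6, 8} → MAX(value)=25.4

S12 | 31.6 ; S15 | 32.8 ; S16 | 26.2 ; S4 | 25.4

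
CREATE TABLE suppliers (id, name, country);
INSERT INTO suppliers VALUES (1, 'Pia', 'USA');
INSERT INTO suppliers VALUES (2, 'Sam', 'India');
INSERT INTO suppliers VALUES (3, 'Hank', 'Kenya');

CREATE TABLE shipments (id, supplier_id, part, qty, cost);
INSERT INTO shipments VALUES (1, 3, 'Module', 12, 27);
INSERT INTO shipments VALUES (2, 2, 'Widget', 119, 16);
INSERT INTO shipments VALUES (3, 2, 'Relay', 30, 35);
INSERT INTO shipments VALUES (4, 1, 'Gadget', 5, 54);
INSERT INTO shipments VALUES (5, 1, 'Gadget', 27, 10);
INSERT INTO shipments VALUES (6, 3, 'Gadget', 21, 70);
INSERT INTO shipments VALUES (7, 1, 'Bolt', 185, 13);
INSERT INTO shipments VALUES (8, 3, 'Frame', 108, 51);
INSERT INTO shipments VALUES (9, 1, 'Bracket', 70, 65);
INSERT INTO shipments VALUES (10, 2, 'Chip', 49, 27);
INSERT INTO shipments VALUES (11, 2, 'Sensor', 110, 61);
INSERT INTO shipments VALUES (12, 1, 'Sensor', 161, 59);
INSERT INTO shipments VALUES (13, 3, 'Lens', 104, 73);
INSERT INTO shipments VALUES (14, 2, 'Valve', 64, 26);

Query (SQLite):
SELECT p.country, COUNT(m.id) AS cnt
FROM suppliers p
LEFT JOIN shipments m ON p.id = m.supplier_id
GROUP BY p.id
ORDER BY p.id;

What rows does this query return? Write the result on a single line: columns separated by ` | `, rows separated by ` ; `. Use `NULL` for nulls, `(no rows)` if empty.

USA | 5 ; India | 5 ; Kenya | 4

LEFT JOIN keeps every suppliers row; unmatched ones get NULL for shipments columns.
Group by suppliers.id and compute COUNT(m.id). COUNT(col) of an all-NULL group is 0.
  1: ids {4, 5, 7, 9, 12} → COUNT(m.id)=5
  2: ids {2, 3, 10, 11, 14} → COUNT(m.id)=5
  3: ids {1, 6, 8, 13} → COUNT(m.id)=4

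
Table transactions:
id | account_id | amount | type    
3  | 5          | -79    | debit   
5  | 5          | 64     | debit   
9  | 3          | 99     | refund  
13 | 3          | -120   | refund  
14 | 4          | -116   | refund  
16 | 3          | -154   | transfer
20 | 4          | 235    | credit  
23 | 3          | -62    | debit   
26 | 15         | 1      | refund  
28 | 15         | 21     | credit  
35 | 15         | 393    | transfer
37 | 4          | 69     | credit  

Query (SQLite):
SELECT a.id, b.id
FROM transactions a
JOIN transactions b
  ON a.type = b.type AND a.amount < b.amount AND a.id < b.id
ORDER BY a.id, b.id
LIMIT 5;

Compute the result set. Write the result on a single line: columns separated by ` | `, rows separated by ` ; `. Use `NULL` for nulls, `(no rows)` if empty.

3 | 5 ; 3 | 23 ; 13 | 14 ; 13 | 26 ; 14 | 26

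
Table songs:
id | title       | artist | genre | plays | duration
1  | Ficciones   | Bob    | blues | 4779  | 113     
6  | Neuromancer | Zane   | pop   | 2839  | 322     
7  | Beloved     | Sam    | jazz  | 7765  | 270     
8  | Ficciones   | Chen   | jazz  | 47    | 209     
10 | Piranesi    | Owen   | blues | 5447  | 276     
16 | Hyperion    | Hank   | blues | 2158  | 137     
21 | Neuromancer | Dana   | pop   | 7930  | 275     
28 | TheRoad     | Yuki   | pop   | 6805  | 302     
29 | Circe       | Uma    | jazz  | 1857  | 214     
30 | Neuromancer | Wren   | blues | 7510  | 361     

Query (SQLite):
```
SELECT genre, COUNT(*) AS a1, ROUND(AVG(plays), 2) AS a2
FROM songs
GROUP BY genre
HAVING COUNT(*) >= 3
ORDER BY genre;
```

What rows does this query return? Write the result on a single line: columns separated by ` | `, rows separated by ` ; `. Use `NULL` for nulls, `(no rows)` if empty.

Group songs by genre.
Per group compute: COUNT(*), ROUND(AVG(plays), 2).
HAVING: drop groups with fewer than 3 rows.
  blues: ids {1, 10, 16, 30} → COUNT(*)=4, ROUND(AVG(plays), 2)=4973.5
  jazz: ids {7, 8, 29} → COUNT(*)=3, ROUND(AVG(plays), 2)=3223
  pop: ids {6, 21, 28} → COUNT(*)=3, ROUND(AVG(plays), 2)=5858

blues | 4 | 4973.5 ; jazz | 3 | 3223 ; pop | 3 | 5858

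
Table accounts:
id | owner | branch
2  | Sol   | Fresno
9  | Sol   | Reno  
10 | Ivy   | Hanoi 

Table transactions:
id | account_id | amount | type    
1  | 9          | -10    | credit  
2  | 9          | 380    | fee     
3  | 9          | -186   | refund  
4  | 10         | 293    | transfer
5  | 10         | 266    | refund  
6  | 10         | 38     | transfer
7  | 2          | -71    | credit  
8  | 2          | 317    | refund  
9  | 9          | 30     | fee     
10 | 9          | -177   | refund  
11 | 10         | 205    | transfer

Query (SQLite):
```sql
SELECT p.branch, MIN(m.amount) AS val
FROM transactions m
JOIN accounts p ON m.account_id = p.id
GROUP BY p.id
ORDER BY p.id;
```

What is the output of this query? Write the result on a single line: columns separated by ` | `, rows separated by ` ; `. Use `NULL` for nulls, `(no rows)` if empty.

Join each transactions row to its accounts via account_id.
Group joined rows by accounts.id; compute MIN(m.amount) per group.
  2: ids {7, 8} → MIN(m.amount)=-71
  9: ids {1, 2, 3, 9, 10} → MIN(m.amount)=-186
  10: ids {4, 5, 6, 11} → MIN(m.amount)=38

Fresno | -71 ; Reno | -186 ; Hanoi | 38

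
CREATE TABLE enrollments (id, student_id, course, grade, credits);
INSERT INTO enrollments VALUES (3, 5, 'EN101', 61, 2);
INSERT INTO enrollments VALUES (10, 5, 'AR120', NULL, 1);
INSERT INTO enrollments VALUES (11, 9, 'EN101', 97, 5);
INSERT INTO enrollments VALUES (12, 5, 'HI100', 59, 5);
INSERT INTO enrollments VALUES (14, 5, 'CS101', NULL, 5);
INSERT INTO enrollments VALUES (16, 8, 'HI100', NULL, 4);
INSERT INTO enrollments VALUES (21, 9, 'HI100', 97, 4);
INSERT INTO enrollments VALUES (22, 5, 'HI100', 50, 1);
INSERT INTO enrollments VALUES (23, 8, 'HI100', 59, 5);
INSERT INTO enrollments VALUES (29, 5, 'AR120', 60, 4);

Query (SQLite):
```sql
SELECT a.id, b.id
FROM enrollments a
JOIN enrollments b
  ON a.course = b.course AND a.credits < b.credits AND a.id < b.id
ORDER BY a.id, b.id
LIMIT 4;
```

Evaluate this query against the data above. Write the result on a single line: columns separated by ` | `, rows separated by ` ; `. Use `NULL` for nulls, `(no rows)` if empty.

3 | 11 ; 10 | 29 ; 16 | 23 ; 21 | 23

Pairs (a,b) with same course, a.credits < b.credits, a.id < b.id.
course groups: AR120:{10,29} CS101:{14} EN101:{3,11} HI100:{12,16,21,22,23}
Ordered by (a.id, b.id); first 4.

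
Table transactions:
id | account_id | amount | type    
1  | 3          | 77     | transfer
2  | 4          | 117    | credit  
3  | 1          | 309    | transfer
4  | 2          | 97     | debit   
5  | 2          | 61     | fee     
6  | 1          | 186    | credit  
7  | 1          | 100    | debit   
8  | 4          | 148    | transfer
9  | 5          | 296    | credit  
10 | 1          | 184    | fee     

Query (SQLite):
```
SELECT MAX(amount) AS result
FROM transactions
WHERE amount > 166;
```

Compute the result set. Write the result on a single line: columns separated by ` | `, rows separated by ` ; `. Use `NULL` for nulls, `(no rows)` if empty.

309

Rows where amount > 166 → amount values: [309, 186, 296, 184].
MAX of non-NULL values = 309.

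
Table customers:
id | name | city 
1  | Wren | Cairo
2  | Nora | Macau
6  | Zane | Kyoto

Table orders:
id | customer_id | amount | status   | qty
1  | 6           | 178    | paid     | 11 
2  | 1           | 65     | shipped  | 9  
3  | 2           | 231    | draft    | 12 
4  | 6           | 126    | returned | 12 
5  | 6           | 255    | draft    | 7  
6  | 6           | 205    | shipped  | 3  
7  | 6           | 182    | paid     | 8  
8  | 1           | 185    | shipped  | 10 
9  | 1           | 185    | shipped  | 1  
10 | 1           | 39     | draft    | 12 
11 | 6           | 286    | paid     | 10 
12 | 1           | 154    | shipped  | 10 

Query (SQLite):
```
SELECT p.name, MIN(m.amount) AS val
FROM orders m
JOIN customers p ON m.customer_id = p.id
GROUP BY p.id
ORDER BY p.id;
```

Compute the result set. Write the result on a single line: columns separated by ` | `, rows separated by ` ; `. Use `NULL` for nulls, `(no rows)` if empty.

Join each orders row to its customers via customer_id.
Group joined rows by customers.id; compute MIN(m.amount) per group.
  1: ids {2, 8, 9, 10, 12} → MIN(m.amount)=39
  2: ids {3} → MIN(m.amount)=231
  6: ids {1, 4, 5, 6, 7, 11} → MIN(m.amount)=126

Wren | 39 ; Nora | 231 ; Zane | 126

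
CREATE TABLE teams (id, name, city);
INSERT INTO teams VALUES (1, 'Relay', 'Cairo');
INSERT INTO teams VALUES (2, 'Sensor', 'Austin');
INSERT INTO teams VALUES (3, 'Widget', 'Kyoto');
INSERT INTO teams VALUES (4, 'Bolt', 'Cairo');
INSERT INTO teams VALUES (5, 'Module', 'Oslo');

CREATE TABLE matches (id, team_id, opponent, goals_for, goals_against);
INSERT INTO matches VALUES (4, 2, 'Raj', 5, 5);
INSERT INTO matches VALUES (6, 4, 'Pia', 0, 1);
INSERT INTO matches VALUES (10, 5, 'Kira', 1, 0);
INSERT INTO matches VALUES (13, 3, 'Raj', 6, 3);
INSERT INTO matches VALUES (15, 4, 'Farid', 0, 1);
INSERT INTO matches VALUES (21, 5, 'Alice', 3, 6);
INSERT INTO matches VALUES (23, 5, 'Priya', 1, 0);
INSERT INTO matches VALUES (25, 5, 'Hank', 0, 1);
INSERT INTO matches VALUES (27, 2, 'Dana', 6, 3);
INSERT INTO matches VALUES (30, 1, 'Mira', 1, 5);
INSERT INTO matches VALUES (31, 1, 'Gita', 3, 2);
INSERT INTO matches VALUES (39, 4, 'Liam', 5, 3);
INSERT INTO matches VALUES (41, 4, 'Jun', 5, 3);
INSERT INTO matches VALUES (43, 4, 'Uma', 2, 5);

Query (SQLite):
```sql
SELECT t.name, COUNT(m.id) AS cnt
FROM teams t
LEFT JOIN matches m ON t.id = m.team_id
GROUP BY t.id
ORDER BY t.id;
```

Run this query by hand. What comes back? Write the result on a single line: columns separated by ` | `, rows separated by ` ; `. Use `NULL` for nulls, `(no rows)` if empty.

Relay | 2 ; Sensor | 2 ; Widget | 1 ; Bolt | 5 ; Module | 4

LEFT JOIN keeps every teams row; unmatched ones get NULL for matches columns.
Group by teams.id and compute COUNT(m.id). COUNT(col) of an all-NULL group is 0.
  1: ids {30, 31} → COUNT(m.id)=2
  2: ids {4, 27} → COUNT(m.id)=2
  3: ids {13} → COUNT(m.id)=1
  4: ids {6, 15, 39, 41, 43} → COUNT(m.id)=5
  5: ids {10, 21, 23, 25} → COUNT(m.id)=4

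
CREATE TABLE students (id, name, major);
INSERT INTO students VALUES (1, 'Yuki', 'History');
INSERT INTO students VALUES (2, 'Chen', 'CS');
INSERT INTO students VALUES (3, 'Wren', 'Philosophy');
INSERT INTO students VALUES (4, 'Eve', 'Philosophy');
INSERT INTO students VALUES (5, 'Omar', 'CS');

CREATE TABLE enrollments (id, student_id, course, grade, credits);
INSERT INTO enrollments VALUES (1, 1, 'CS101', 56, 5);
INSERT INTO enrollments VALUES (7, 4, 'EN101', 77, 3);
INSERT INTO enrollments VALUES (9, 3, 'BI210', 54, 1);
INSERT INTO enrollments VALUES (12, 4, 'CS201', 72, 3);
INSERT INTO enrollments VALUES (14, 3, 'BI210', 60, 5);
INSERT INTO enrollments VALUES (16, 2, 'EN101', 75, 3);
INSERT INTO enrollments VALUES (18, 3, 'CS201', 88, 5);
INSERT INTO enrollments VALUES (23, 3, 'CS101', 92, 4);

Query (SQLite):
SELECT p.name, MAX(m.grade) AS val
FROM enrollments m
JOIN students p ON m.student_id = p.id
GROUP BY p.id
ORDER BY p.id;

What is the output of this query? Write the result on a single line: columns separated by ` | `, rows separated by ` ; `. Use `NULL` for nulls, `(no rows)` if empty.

Yuki | 56 ; Chen | 75 ; Wren | 92 ; Eve | 77

Join each enrollments row to its students via student_id.
Group joined rows by students.id; compute MAX(m.grade) per group.
  1: ids {1} → MAX(m.grade)=56
  2: ids {16} → MAX(m.grade)=75
  3: ids {9, 14, 18, 23} → MAX(m.grade)=92
  4: ids {7, 12} → MAX(m.grade)=77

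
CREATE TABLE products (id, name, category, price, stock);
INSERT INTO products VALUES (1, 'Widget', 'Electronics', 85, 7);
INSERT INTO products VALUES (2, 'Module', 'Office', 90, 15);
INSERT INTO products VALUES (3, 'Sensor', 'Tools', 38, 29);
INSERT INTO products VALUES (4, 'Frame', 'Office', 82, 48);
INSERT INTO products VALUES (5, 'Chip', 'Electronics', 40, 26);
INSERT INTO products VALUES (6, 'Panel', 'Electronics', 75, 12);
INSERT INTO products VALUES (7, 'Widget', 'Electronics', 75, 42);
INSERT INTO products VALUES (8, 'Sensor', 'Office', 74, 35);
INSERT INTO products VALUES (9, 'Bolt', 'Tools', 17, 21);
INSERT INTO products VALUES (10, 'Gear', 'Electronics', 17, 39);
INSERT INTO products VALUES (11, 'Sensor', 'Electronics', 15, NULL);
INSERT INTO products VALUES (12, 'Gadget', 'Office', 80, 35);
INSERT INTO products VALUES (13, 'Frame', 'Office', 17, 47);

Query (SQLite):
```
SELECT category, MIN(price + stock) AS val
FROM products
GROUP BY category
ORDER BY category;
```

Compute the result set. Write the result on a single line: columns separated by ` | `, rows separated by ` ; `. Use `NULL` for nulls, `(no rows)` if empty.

Electronics | 56 ; Office | 64 ; Tools | 38

For each row compute price + stock.
Group by category; take MIN of the expression per group.
  Electronics: ids {1, 5, 6, 7, 10, 11} → MIN(price + stock)=56
  Office: ids {2, 4, 8, 12, 13} → MIN(price + stock)=64
  Tools: ids {3, 9} → MIN(price + stock)=38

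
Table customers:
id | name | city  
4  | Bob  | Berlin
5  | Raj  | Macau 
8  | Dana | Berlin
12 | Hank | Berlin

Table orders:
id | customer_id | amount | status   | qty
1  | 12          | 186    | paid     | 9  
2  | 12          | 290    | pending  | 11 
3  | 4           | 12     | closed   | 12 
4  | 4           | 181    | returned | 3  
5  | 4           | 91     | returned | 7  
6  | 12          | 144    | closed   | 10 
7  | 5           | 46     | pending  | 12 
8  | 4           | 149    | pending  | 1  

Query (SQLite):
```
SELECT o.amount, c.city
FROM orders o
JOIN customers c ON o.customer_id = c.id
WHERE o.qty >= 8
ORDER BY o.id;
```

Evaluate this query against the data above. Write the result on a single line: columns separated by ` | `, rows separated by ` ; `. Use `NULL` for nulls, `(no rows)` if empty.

186 | Berlin ; 290 | Berlin ; 12 | Berlin ; 144 | Berlin ; 46 | Macau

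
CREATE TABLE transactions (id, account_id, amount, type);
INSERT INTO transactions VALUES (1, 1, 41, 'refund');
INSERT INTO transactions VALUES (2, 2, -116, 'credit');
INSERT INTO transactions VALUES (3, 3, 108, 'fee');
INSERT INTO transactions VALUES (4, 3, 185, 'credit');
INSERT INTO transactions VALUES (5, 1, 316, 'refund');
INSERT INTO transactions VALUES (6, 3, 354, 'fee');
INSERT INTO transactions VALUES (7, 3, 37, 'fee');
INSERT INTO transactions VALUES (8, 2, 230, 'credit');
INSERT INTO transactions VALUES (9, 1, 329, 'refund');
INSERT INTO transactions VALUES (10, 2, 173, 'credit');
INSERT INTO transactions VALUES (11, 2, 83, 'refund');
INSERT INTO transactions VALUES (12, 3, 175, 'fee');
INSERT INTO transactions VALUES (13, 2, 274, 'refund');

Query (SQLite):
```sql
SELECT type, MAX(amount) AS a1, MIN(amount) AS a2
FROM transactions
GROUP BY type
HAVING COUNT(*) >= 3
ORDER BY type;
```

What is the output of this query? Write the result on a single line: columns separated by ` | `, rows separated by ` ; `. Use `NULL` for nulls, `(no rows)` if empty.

Group transactions by type.
Per group compute: MAX(amount), MIN(amount).
HAVING: drop groups with fewer than 3 rows.
  credit: ids {2, 4, 8, 10} → MAX(amount)=230, MIN(amount)=-116
  fee: ids {3, 6, 7, 12} → MAX(amount)=354, MIN(amount)=37
  refund: ids {1, 5, 9, 11, 13} → MAX(amount)=329, MIN(amount)=41

credit | 230 | -116 ; fee | 354 | 37 ; refund | 329 | 41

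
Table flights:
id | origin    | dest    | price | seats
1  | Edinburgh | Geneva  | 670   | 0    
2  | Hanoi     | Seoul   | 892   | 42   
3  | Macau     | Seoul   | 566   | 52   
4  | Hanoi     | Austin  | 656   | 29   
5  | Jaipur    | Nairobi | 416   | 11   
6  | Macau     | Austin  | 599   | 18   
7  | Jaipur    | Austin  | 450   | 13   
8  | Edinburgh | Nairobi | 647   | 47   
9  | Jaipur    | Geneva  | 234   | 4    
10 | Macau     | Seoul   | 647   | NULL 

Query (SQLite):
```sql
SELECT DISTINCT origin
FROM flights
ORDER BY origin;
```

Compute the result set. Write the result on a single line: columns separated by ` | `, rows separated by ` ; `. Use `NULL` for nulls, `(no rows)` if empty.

Edinburgh ; Hanoi ; Jaipur ; Macau

Collect distinct origin values from flights.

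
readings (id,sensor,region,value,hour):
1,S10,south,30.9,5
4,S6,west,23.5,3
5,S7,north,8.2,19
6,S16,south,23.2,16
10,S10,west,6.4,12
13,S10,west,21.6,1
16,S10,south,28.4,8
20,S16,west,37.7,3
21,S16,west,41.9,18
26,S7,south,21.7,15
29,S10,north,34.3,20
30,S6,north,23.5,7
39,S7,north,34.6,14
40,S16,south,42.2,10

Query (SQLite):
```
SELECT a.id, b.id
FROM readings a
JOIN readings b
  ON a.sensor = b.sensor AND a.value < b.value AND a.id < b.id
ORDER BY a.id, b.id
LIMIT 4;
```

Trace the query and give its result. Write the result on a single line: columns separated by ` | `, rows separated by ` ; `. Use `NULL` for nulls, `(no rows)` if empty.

1 | 29 ; 5 | 26 ; 5 | 39 ; 6 | 20

Pairs (a,b) with same sensor, a.value < b.value, a.id < b.id.
sensor groups: S10:{1,10,13,16,29} S16:{6,20,21,40} S6:{4,30} S7:{5,26,39}
Ordered by (a.id, b.id); first 4.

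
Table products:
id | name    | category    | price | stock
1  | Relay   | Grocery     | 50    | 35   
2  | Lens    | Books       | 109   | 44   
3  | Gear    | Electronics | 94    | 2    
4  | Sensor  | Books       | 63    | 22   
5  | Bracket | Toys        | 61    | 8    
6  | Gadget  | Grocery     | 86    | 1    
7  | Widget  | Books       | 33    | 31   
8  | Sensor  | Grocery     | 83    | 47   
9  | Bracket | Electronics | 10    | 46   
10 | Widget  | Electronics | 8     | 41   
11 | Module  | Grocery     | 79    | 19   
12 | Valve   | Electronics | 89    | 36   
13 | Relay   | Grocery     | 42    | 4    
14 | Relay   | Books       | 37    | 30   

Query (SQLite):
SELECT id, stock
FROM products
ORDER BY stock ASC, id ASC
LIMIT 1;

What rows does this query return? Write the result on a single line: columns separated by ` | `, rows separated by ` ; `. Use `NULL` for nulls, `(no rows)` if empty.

Sort by stock asc, tiebreak id asc: (1, id=6), (2, id=3), (4, id=13), (8, id=5) …. Take first 1.

6 | 1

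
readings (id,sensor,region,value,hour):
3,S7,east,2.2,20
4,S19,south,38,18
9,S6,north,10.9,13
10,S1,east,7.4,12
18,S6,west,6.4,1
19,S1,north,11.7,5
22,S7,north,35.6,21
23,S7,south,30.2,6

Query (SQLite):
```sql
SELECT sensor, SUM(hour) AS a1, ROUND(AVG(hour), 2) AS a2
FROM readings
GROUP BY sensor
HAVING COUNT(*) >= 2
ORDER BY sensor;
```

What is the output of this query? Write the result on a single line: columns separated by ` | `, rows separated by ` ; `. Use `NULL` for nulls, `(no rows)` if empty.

S1 | 17 | 8.5 ; S6 | 14 | 7 ; S7 | 47 | 15.67

Group readings by sensor.
Per group compute: SUM(hour), ROUND(AVG(hour), 2).
HAVING: drop groups with fewer than 2 rows.
  S1: ids {10, 19} → SUM(hour)=17, ROUND(AVG(hour), 2)=8.5
  S19: ids {4} → SUM(hour)=18, ROUND(AVG(hour), 2)=18
  S6: ids {9, 18} → SUM(hour)=14, ROUND(AVG(hour), 2)=7
  S7: ids {3, 22, 23} → SUM(hour)=47, ROUND(AVG(hour), 2)=15.67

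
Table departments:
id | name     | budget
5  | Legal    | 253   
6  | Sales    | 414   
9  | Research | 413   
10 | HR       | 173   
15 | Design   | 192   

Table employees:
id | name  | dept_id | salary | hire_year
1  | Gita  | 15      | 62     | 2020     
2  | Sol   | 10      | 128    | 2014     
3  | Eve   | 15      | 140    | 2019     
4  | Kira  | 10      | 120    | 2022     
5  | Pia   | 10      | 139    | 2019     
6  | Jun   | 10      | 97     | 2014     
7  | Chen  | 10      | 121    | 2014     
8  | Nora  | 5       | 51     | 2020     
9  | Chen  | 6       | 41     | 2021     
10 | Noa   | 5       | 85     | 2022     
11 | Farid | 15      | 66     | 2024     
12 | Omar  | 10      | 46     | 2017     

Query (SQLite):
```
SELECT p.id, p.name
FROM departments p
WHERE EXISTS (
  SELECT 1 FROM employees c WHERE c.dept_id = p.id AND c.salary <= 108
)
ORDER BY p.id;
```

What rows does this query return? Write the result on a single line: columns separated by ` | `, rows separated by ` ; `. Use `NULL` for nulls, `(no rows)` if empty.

5 | Legal ; 6 | Sales ; 10 | HR ; 15 | Design

For each departments row, check whether any employees with matching dept_id has salary <= 108.
Keep rows where that is true.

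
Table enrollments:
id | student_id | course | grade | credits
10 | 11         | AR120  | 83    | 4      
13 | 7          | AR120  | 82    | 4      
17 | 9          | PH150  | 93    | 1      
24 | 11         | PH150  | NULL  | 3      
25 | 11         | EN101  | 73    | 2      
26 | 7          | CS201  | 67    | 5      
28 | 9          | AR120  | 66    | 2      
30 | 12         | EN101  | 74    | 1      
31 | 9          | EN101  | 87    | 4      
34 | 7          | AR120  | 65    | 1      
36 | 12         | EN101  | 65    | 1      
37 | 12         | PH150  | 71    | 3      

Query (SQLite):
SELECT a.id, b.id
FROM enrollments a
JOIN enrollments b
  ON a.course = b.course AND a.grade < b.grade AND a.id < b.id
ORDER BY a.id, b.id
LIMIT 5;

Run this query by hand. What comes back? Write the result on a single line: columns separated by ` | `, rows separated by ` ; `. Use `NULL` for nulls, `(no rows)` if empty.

25 | 30 ; 25 | 31 ; 30 | 31

Pairs (a,b) with same course, a.grade < b.grade, a.id < b.id.
course groups: AR120:{10,13,28,34} CS201:{26} EN101:{25,30,31,36} PH150:{17,24,37}
Ordered by (a.id, b.id); first 5.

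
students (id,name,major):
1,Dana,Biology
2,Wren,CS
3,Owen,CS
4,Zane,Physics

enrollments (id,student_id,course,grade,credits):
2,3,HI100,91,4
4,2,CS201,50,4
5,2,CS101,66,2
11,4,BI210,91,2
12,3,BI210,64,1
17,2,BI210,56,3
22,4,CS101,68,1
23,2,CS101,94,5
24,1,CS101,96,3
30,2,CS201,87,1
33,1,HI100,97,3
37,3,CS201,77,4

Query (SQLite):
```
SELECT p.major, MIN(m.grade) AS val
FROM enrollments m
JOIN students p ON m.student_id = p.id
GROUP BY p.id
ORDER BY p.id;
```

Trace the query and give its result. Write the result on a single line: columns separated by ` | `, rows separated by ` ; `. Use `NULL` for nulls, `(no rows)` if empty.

Join each enrollments row to its students via student_id.
Group joined rows by students.id; compute MIN(m.grade) per group.
  1: ids {24, 33} → MIN(m.grade)=96
  2: ids {4, 5, 17, 23, 30} → MIN(m.grade)=50
  3: ids {2, 12, 37} → MIN(m.grade)=64
  4: ids {11, 22} → MIN(m.grade)=68

Biology | 96 ; CS | 50 ; CS | 64 ; Physics | 68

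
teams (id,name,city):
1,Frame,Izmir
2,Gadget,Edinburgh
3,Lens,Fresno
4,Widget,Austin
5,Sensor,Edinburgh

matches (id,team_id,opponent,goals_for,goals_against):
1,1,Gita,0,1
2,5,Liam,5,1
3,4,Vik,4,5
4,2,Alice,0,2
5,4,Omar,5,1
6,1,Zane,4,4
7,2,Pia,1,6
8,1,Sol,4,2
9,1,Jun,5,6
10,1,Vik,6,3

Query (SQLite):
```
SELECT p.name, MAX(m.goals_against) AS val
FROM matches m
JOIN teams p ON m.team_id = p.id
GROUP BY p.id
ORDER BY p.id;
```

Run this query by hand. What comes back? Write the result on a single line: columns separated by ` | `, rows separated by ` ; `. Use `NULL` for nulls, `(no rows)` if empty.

Frame | 6 ; Gadget | 6 ; Widget | 5 ; Sensor | 1

Join each matches row to its teams via team_id.
Group joined rows by teams.id; compute MAX(m.goals_against) per group.
  1: ids {1, 6, 8, 9, 10} → MAX(m.goals_against)=6
  2: ids {4, 7} → MAX(m.goals_against)=6
  4: ids {3, 5} → MAX(m.goals_against)=5
  5: ids {2} → MAX(m.goals_against)=1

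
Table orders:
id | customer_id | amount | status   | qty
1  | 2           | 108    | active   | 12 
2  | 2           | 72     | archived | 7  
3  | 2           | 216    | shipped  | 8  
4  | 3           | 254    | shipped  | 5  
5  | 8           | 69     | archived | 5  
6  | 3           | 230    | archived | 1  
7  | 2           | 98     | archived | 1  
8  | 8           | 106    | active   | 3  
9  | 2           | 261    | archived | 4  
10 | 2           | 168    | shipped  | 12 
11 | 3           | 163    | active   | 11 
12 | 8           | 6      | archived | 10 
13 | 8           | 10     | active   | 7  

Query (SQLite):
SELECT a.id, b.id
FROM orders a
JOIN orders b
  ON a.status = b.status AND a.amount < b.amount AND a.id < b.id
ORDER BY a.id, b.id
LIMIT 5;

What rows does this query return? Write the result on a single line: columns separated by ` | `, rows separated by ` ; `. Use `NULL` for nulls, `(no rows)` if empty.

1 | 11 ; 2 | 6 ; 2 | 7 ; 2 | 9 ; 3 | 4

Pairs (a,b) with same status, a.amount < b.amount, a.id < b.id.
status groups: active:{1,8,11,13} archived:{2,5,6,7,9,12} shipped:{3,4,10}
Ordered by (a.id, b.id); first 5.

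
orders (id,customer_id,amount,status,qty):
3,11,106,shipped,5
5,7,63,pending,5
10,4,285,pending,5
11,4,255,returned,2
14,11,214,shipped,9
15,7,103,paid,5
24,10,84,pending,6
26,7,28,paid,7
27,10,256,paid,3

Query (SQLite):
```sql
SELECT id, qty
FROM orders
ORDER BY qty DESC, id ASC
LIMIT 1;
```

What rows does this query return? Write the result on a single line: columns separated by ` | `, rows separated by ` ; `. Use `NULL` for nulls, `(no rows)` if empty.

14 | 9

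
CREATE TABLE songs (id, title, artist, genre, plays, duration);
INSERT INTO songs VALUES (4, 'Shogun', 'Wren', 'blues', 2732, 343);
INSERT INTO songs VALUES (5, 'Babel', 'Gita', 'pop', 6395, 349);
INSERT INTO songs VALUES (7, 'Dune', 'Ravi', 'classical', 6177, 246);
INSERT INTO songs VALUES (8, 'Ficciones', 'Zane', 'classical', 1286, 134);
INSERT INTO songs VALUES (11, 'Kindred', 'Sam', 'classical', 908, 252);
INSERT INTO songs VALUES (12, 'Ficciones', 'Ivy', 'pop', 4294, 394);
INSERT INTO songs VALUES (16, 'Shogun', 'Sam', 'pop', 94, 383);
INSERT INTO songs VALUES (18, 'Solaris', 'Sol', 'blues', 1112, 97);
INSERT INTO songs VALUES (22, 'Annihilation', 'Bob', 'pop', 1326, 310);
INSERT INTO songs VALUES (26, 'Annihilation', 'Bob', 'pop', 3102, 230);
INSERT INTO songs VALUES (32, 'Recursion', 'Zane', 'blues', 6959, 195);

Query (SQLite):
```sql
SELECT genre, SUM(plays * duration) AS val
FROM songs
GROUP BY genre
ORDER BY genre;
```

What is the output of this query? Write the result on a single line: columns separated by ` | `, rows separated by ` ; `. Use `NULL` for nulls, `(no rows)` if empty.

blues | 2401945 ; classical | 1920682 ; pop | 5084213

For each row compute plays * duration.
Group by genre; take SUM of the expression per group.
  blues: ids {4, 18, 32} → SUM(plays * duration)=2401945
  classical: ids {7, 8, 11} → SUM(plays * duration)=1920682
  pop: ids {5, 12, 16, 22, 26} → SUM(plays * duration)=5084213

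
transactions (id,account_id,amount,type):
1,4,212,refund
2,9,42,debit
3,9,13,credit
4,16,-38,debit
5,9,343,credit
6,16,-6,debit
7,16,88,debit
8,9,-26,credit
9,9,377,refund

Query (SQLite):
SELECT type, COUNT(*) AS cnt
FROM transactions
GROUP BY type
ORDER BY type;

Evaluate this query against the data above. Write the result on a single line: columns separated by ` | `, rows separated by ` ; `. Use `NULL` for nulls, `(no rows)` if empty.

Partition transactions by type; compute COUNT(*) within each group.
  credit: ids {3, 5, 8} → COUNT(*)=3
  debit: ids {2, 4, 6, 7} → COUNT(*)=4
  refund: ids {1, 9} → COUNT(*)=2

credit | 3 ; debit | 4 ; refund | 2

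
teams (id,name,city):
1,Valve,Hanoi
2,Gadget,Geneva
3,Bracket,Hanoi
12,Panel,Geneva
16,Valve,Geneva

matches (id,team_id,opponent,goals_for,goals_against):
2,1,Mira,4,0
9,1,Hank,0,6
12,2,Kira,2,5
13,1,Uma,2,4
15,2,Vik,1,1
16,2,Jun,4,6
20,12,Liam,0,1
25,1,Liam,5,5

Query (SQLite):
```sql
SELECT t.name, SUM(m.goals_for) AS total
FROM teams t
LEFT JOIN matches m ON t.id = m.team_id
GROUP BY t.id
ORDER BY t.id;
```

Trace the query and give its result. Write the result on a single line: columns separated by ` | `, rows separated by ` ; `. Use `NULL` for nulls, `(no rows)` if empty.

Valve | 11 ; Gadget | 7 ; Bracket | NULL ; Panel | 0 ; Valve | NULL

LEFT JOIN keeps every teams row; unmatched ones get NULL for matches columns.
Group by teams.id and compute SUM(m.goals_for). SUM over an all-NULL group is NULL.
  1: ids {2, 9, 13, 25} → SUM(m.goals_for)=11
  2: ids {12, 15, 16} → SUM(m.goals_for)=7
  3: ids {—} → SUM(m.goals_for)=NULL
  12: ids {20} → SUM(m.goals_for)=0
  16: ids {—} → SUM(m.goals_for)=NULL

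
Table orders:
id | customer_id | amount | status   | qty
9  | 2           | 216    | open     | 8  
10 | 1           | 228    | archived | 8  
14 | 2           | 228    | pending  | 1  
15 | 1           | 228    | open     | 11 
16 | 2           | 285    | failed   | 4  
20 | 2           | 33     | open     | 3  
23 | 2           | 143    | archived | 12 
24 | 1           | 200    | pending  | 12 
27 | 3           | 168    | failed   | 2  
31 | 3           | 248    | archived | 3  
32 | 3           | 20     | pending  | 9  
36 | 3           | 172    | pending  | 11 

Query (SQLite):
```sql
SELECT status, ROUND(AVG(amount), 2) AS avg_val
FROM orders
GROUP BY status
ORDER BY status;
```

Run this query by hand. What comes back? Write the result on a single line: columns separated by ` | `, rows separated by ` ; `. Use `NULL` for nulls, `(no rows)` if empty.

archived | 206.33 ; failed | 226.5 ; open | 159 ; pending | 155

Partition orders by status; compute ROUND(AVG(amount), 2) within each group.
  archived: ids {10, 23, 31} → ROUND(AVG(amount), 2)=206.33
  failed: ids {16, 27} → ROUND(AVG(amount), 2)=226.5
  open: ids {9, 15, 20} → ROUND(AVG(amount), 2)=159
  pending: ids {14, 24, 32, 36} → ROUND(AVG(amount), 2)=155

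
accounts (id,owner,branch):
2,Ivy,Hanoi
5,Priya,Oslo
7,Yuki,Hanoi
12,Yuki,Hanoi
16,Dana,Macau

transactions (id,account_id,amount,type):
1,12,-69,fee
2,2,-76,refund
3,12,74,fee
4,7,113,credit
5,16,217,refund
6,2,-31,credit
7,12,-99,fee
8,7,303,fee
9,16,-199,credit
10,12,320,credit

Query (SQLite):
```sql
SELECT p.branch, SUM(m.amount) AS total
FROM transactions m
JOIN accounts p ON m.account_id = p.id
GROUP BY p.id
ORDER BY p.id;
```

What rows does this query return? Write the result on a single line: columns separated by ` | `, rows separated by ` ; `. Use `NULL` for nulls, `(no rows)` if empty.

Hanoi | -107 ; Hanoi | 416 ; Hanoi | 226 ; Macau | 18

Join each transactions row to its accounts via account_id.
Group joined rows by accounts.id; compute SUM(m.amount) per group.
  2: ids {2, 6} → SUM(m.amount)=-107
  7: ids {4, 8} → SUM(m.amount)=416
  12: ids {1, 3, 7, 10} → SUM(m.amount)=226
  16: ids {5, 9} → SUM(m.amount)=18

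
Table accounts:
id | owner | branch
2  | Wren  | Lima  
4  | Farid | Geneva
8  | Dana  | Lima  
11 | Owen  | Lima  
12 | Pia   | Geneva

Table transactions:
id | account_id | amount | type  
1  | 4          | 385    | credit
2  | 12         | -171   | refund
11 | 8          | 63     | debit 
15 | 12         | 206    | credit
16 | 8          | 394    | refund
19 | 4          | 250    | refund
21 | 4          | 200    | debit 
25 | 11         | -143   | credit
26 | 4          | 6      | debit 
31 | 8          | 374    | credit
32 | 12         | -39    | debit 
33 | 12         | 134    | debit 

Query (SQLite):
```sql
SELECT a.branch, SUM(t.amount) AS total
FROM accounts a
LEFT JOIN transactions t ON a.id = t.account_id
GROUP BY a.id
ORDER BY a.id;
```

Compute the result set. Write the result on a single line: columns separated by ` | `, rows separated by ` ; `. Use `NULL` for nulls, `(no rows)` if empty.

Lima | NULL ; Geneva | 841 ; Lima | 831 ; Lima | -143 ; Geneva | 130

LEFT JOIN keeps every accounts row; unmatched ones get NULL for transactions columns.
Group by accounts.id and compute SUM(t.amount). SUM over an all-NULL group is NULL.
  2: ids {—} → SUM(t.amount)=NULL
  4: ids {1, 19, 21, 26} → SUM(t.amount)=841
  8: ids {11, 16, 31} → SUM(t.amount)=831
  11: ids {25} → SUM(t.amount)=-143
  12: ids {2, 15, 32, 33} → SUM(t.amount)=130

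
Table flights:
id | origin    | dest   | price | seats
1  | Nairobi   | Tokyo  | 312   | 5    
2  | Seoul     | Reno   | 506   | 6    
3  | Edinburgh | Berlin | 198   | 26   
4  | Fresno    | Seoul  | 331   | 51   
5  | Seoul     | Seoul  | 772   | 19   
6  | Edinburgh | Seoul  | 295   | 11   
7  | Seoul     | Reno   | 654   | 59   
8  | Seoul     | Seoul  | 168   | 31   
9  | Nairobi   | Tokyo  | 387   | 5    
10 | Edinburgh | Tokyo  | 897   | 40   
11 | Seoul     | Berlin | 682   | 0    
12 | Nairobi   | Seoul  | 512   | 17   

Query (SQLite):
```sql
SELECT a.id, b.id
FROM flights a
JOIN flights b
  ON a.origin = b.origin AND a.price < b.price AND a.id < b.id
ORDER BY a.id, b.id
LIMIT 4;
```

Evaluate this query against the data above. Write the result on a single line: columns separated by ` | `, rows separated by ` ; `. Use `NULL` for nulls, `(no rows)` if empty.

Pairs (a,b) with same origin, a.price < b.price, a.id < b.id.
origin groups: Edinburgh:{3,6,10} Fresno:{4} Nairobi:{1,9,12} Seoul:{2,5,7,8,11}
Ordered by (a.id, b.id); first 4.

1 | 9 ; 1 | 12 ; 2 | 5 ; 2 | 7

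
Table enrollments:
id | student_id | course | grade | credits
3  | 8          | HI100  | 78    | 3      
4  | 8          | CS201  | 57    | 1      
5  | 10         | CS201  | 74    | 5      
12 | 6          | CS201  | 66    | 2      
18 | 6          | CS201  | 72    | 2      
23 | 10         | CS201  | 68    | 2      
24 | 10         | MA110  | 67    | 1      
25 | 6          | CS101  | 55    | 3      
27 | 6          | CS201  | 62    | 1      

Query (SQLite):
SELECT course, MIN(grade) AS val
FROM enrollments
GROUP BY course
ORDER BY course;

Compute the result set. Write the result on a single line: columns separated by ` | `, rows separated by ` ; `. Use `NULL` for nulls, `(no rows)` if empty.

CS101 | 55 ; CS201 | 57 ; HI100 | 78 ; MA110 | 67

Partition enrollments by course; compute MIN(grade) within each group.
  CS101: ids {25} → MIN(grade)=55
  CS201: ids {4, 5, 12, 18, 23, 27} → MIN(grade)=57
  HI100: ids {3} → MIN(grade)=78
  MA110: ids {24} → MIN(grade)=67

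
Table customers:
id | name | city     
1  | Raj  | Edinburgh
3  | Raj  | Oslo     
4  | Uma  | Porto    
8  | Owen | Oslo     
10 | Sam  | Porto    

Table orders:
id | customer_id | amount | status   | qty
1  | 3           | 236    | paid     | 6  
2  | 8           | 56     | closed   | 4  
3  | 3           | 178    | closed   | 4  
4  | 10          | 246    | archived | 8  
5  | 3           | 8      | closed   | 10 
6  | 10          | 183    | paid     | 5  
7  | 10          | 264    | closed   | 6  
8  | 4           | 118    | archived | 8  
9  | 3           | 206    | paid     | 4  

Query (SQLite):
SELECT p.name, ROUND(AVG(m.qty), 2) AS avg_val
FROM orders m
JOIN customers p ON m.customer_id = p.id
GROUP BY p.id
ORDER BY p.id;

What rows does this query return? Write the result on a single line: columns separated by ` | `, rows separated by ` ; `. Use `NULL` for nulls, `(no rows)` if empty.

Join each orders row to its customers via customer_id.
Group joined rows by customers.id; compute ROUND(AVG(m.qty), 2) per group.
  3: ids {1, 3, 5, 9} → ROUND(AVG(m.qty), 2)=6
  4: ids {8} → ROUND(AVG(m.qty), 2)=8
  8: ids {2} → ROUND(AVG(m.qty), 2)=4
  10: ids {4, 6, 7} → ROUND(AVG(m.qty), 2)=6.33

Raj | 6 ; Uma | 8 ; Owen | 4 ; Sam | 6.33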